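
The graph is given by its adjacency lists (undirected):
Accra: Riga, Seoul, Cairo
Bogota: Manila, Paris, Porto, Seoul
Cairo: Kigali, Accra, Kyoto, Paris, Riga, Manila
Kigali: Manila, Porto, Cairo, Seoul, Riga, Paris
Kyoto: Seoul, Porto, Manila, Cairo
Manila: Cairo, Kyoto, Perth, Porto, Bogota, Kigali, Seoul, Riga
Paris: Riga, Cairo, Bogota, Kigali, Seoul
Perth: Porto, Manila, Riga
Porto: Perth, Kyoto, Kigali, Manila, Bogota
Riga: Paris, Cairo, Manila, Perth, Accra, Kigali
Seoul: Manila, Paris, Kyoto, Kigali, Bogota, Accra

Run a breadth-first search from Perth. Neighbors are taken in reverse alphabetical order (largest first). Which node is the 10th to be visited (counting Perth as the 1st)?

Visit Perth; enqueue Riga, Porto, Manila → queue [Riga, Porto, Manila]
Visit Riga; enqueue Paris, Kigali, Cairo, Accra → queue [Porto, Manila, Paris, Kigali, Cairo, Accra]
Visit Porto; enqueue Kyoto, Bogota → queue [Manila, Paris, Kigali, Cairo, Accra, Kyoto, Bogota]
Visit Manila; enqueue Seoul → queue [Paris, Kigali, Cairo, Accra, Kyoto, Bogota, Seoul]
Visit Paris → queue [Kigali, Cairo, Accra, Kyoto, Bogota, Seoul]
Visit Kigali → queue [Cairo, Accra, Kyoto, Bogota, Seoul]
Visit Cairo → queue [Accra, Kyoto, Bogota, Seoul]
Visit Accra → queue [Kyoto, Bogota, Seoul]
Visit Kyoto → queue [Bogota, Seoul]
Visit Bogota → queue [Seoul]
Visit Seoul → queue []

Visit order: Perth, Riga, Porto, Manila, Paris, Kigali, Cairo, Accra, Kyoto, Bogota, Seoul

Bogota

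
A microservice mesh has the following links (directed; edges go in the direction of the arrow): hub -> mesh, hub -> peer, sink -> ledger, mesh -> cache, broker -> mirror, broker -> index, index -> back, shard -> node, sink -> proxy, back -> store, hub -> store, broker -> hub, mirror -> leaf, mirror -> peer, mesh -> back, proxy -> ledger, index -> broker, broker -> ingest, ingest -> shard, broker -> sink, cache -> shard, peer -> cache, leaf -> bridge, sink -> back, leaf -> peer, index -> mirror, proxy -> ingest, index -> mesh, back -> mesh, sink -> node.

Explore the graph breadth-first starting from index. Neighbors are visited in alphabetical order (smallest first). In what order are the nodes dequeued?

Visit index; enqueue back, broker, mesh, mirror → queue [back, broker, mesh, mirror]
Visit back; enqueue store → queue [broker, mesh, mirror, store]
Visit broker; enqueue hub, ingest, sink → queue [mesh, mirror, store, hub, ingest, sink]
Visit mesh; enqueue cache → queue [mirror, store, hub, ingest, sink, cache]
Visit mirror; enqueue leaf, peer → queue [store, hub, ingest, sink, cache, leaf, peer]
Visit store → queue [hub, ingest, sink, cache, leaf, peer]
Visit hub → queue [ingest, sink, cache, leaf, peer]
Visit ingest; enqueue shard → queue [sink, cache, leaf, peer, shard]
Visit sink; enqueue ledger, node, proxy → queue [cache, leaf, peer, shard, ledger, node, proxy]
Visit cache → queue [leaf, peer, shard, ledger, node, proxy]
Visit leaf; enqueue bridge → queue [peer, shard, ledger, node, proxy, bridge]
Visit peer → queue [shard, ledger, node, proxy, bridge]
Visit shard → queue [ledger, node, proxy, bridge]
Visit ledger → queue [node, proxy, bridge]
Visit node → queue [proxy, bridge]
Visit proxy → queue [bridge]
Visit bridge → queue []

index back broker mesh mirror store hub ingest sink cache leaf peer shard ledger node proxy bridge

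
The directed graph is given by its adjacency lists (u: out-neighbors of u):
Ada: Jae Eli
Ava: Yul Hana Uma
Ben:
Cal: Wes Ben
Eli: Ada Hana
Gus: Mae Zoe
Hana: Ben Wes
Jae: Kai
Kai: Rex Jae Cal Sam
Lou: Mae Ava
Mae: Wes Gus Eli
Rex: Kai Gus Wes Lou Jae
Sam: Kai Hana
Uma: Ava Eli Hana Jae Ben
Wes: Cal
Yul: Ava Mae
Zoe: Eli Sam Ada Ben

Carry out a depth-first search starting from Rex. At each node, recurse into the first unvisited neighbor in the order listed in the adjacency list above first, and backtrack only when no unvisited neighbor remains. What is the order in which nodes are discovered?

Rex -> Kai -> Jae -> Cal -> Wes -> Ben -> Sam -> Hana -> Gus -> Mae -> Eli -> Ada -> Zoe -> Lou -> Ava -> Yul -> Uma

Visit Rex
Rex → Kai
Kai → Jae
Kai → Cal
Cal → Wes
Cal → Ben
Kai → Sam
Sam → Hana
Rex → Gus
Gus → Mae
Mae → Eli
Eli → Ada
Gus → Zoe
Rex → Lou
Lou → Ava
Ava → Yul
Ava → Uma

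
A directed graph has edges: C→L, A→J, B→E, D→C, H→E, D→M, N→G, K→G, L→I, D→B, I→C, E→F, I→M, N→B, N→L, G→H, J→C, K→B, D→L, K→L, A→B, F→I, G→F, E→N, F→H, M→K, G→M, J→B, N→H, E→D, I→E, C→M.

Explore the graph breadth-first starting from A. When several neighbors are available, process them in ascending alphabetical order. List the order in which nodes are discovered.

A, B, J, E, C, D, F, N, L, M, H, I, G, K

Visit A; enqueue B, J → queue [B, J]
Visit B; enqueue E → queue [J, E]
Visit J; enqueue C → queue [E, C]
Visit E; enqueue D, F, N → queue [C, D, F, N]
Visit C; enqueue L, M → queue [D, F, N, L, M]
Visit D → queue [F, N, L, M]
Visit F; enqueue H, I → queue [N, L, M, H, I]
Visit N; enqueue G → queue [L, M, H, I, G]
Visit L → queue [M, H, I, G]
Visit M; enqueue K → queue [H, I, G, K]
Visit H → queue [I, G, K]
Visit I → queue [G, K]
Visit G → queue [K]
Visit K → queue []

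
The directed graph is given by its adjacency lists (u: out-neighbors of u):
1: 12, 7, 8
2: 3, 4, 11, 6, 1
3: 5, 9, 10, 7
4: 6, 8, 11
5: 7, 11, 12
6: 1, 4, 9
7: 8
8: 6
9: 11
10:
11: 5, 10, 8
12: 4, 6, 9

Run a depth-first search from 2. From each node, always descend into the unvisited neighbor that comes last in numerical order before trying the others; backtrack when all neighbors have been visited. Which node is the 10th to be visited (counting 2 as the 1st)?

Visit 2
2 → 11
11 → 10
11 → 8
8 → 6
6 → 9
6 → 4
6 → 1
1 → 12
1 → 7
11 → 5
2 → 3

Visit order: 2, 11, 10, 8, 6, 9, 4, 1, 12, 7, 5, 3

7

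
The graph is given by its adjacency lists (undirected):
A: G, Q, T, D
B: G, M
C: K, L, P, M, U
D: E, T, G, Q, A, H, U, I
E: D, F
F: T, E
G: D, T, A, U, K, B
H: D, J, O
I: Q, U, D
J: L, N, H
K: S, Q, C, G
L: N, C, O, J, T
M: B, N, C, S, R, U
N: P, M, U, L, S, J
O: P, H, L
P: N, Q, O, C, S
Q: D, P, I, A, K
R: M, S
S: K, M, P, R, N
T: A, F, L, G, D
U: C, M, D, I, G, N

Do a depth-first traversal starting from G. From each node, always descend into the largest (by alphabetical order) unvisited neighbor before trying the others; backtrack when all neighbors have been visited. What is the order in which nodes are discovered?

Visit G
G → U
U → N
N → S
S → R
R → M
M → C
C → P
P → Q
Q → K
Q → I
I → D
D → T
T → L
L → O
O → H
H → J
T → F
F → E
T → A
M → B

G -> U -> N -> S -> R -> M -> C -> P -> Q -> K -> I -> D -> T -> L -> O -> H -> J -> F -> E -> A -> B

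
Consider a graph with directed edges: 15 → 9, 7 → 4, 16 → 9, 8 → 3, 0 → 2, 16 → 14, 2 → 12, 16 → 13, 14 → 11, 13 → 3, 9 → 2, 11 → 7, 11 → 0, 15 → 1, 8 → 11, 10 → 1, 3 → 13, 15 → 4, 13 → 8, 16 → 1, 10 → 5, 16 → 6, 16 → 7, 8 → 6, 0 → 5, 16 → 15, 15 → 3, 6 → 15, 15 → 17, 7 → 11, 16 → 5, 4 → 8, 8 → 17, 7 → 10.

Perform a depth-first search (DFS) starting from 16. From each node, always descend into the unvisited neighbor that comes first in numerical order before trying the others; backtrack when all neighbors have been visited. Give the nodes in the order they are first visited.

16 1 5 6 15 3 13 8 11 0 2 12 7 4 10 17 9 14

Visit 16
16 → 1
16 → 5
16 → 6
6 → 15
15 → 3
3 → 13
13 → 8
8 → 11
11 → 0
0 → 2
2 → 12
11 → 7
7 → 4
7 → 10
8 → 17
15 → 9
16 → 14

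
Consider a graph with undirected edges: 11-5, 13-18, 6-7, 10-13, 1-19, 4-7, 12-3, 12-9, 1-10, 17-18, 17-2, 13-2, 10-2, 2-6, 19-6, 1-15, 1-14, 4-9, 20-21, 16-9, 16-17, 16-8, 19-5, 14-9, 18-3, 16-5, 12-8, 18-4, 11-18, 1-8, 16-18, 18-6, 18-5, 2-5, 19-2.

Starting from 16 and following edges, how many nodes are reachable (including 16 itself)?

19

BFS from 16 visits: 16, 5, 8, 9, 17, 18, 2, 11, 19, 1, 12, 4, 14, 3, 6, 13, 10, 15, 7
Reachable nodes: 19 of 21 total.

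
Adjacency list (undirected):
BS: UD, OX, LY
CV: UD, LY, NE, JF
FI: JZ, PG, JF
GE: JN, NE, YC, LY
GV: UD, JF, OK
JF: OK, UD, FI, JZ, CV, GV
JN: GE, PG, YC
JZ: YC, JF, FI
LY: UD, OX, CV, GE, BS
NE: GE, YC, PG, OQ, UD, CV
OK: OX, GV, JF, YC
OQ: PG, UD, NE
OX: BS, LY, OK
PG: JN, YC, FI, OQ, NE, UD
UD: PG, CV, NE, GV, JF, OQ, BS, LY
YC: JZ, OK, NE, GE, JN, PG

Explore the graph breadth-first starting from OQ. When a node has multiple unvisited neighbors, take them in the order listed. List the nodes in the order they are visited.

Visit OQ; enqueue PG, UD, NE → queue [PG, UD, NE]
Visit PG; enqueue JN, YC, FI → queue [UD, NE, JN, YC, FI]
Visit UD; enqueue CV, GV, JF, BS, LY → queue [NE, JN, YC, FI, CV, GV, JF, BS, LY]
Visit NE; enqueue GE → queue [JN, YC, FI, CV, GV, JF, BS, LY, GE]
Visit JN → queue [YC, FI, CV, GV, JF, BS, LY, GE]
Visit YC; enqueue JZ, OK → queue [FI, CV, GV, JF, BS, LY, GE, JZ, OK]
Visit FI → queue [CV, GV, JF, BS, LY, GE, JZ, OK]
Visit CV → queue [GV, JF, BS, LY, GE, JZ, OK]
Visit GV → queue [JF, BS, LY, GE, JZ, OK]
Visit JF → queue [BS, LY, GE, JZ, OK]
Visit BS; enqueue OX → queue [LY, GE, JZ, OK, OX]
Visit LY → queue [GE, JZ, OK, OX]
Visit GE → queue [JZ, OK, OX]
Visit JZ → queue [OK, OX]
Visit OK → queue [OX]
Visit OX → queue []

OQ PG UD NE JN YC FI CV GV JF BS LY GE JZ OK OX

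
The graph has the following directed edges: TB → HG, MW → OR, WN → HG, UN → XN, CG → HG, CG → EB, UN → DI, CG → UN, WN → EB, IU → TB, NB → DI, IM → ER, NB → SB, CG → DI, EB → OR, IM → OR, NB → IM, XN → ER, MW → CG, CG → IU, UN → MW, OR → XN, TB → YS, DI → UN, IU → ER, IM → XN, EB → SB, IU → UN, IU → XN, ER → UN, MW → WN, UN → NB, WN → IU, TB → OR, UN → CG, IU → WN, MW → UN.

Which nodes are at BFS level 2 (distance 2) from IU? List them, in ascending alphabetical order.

CG, DI, EB, HG, MW, NB, OR, YS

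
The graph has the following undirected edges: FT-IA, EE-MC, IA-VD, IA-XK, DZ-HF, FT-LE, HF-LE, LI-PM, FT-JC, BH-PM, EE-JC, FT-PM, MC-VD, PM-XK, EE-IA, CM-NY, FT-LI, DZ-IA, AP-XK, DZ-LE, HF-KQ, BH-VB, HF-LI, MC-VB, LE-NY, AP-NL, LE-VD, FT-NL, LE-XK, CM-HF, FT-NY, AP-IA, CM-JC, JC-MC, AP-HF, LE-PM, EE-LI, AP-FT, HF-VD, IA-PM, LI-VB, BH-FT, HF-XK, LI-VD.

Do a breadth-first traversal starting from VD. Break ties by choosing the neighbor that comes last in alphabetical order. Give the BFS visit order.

Visit VD; enqueue MC, LI, LE, IA, HF → queue [MC, LI, LE, IA, HF]
Visit MC; enqueue VB, JC, EE → queue [LI, LE, IA, HF, VB, JC, EE]
Visit LI; enqueue PM, FT → queue [LE, IA, HF, VB, JC, EE, PM, FT]
Visit LE; enqueue XK, NY, DZ → queue [IA, HF, VB, JC, EE, PM, FT, XK, NY, DZ]
Visit IA; enqueue AP → queue [HF, VB, JC, EE, PM, FT, XK, NY, DZ, AP]
Visit HF; enqueue KQ, CM → queue [VB, JC, EE, PM, FT, XK, NY, DZ, AP, KQ, CM]
Visit VB; enqueue BH → queue [JC, EE, PM, FT, XK, NY, DZ, AP, KQ, CM, BH]
Visit JC → queue [EE, PM, FT, XK, NY, DZ, AP, KQ, CM, BH]
Visit EE → queue [PM, FT, XK, NY, DZ, AP, KQ, CM, BH]
Visit PM → queue [FT, XK, NY, DZ, AP, KQ, CM, BH]
Visit FT; enqueue NL → queue [XK, NY, DZ, AP, KQ, CM, BH, NL]
Visit XK → queue [NY, DZ, AP, KQ, CM, BH, NL]
Visit NY → queue [DZ, AP, KQ, CM, BH, NL]
Visit DZ → queue [AP, KQ, CM, BH, NL]
Visit AP → queue [KQ, CM, BH, NL]
Visit KQ → queue [CM, BH, NL]
Visit CM → queue [BH, NL]
Visit BH → queue [NL]
Visit NL → queue []

VD -> MC -> LI -> LE -> IA -> HF -> VB -> JC -> EE -> PM -> FT -> XK -> NY -> DZ -> AP -> KQ -> CM -> BH -> NL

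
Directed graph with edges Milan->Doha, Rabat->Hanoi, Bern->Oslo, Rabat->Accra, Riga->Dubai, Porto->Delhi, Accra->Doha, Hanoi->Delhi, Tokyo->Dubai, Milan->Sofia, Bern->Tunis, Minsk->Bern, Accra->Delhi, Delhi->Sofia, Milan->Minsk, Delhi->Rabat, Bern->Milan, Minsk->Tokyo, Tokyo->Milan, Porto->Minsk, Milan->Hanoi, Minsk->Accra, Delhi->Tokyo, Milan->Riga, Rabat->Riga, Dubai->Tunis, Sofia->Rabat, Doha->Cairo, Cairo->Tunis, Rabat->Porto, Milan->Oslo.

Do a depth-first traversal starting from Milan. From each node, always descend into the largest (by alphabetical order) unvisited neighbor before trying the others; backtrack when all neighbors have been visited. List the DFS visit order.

Visit Milan
Milan → Sofia
Sofia → Rabat
Rabat → Riga
Riga → Dubai
Dubai → Tunis
Rabat → Porto
Porto → Minsk
Minsk → Tokyo
Minsk → Bern
Bern → Oslo
Minsk → Accra
Accra → Doha
Doha → Cairo
Accra → Delhi
Rabat → Hanoi

Milan -> Sofia -> Rabat -> Riga -> Dubai -> Tunis -> Porto -> Minsk -> Tokyo -> Bern -> Oslo -> Accra -> Doha -> Cairo -> Delhi -> Hanoi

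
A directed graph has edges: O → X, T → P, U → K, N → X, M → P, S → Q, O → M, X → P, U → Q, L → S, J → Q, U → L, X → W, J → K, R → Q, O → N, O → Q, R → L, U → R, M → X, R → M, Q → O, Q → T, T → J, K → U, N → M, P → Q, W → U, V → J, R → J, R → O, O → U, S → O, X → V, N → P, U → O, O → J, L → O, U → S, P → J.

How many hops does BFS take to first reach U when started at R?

Level 0: R
Level 1: J, L, M, O, Q
Level 2: K, N, P, S, T, U, X
Level 3: V, W
U first appears at level 2.

2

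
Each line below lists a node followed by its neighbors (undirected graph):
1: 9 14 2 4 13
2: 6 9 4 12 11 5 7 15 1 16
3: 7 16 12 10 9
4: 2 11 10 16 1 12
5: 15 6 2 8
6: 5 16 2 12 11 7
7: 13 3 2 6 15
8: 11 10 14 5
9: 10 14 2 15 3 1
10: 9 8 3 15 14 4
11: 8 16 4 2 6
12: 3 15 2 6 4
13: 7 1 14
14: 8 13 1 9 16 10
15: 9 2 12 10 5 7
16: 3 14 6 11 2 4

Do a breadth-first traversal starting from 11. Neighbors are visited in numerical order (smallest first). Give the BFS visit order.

Visit 11; enqueue 2, 4, 6, 8, 16 → queue [2, 4, 6, 8, 16]
Visit 2; enqueue 1, 5, 7, 9, 12, 15 → queue [4, 6, 8, 16, 1, 5, 7, 9, 12, 15]
Visit 4; enqueue 10 → queue [6, 8, 16, 1, 5, 7, 9, 12, 15, 10]
Visit 6 → queue [8, 16, 1, 5, 7, 9, 12, 15, 10]
Visit 8; enqueue 14 → queue [16, 1, 5, 7, 9, 12, 15, 10, 14]
Visit 16; enqueue 3 → queue [1, 5, 7, 9, 12, 15, 10, 14, 3]
Visit 1; enqueue 13 → queue [5, 7, 9, 12, 15, 10, 14, 3, 13]
Visit 5 → queue [7, 9, 12, 15, 10, 14, 3, 13]
Visit 7 → queue [9, 12, 15, 10, 14, 3, 13]
Visit 9 → queue [12, 15, 10, 14, 3, 13]
Visit 12 → queue [15, 10, 14, 3, 13]
Visit 15 → queue [10, 14, 3, 13]
Visit 10 → queue [14, 3, 13]
Visit 14 → queue [3, 13]
Visit 3 → queue [13]
Visit 13 → queue []

11 -> 2 -> 4 -> 6 -> 8 -> 16 -> 1 -> 5 -> 7 -> 9 -> 12 -> 15 -> 10 -> 14 -> 3 -> 13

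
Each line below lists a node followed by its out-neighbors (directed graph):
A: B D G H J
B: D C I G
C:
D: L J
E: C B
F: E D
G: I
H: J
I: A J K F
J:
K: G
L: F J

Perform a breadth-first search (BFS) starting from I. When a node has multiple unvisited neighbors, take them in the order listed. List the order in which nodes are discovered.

Visit I; enqueue A, J, K, F → queue [A, J, K, F]
Visit A; enqueue B, D, G, H → queue [J, K, F, B, D, G, H]
Visit J → queue [K, F, B, D, G, H]
Visit K → queue [F, B, D, G, H]
Visit F; enqueue E → queue [B, D, G, H, E]
Visit B; enqueue C → queue [D, G, H, E, C]
Visit D; enqueue L → queue [G, H, E, C, L]
Visit G → queue [H, E, C, L]
Visit H → queue [E, C, L]
Visit E → queue [C, L]
Visit C → queue [L]
Visit L → queue []

I A J K F B D G H E C L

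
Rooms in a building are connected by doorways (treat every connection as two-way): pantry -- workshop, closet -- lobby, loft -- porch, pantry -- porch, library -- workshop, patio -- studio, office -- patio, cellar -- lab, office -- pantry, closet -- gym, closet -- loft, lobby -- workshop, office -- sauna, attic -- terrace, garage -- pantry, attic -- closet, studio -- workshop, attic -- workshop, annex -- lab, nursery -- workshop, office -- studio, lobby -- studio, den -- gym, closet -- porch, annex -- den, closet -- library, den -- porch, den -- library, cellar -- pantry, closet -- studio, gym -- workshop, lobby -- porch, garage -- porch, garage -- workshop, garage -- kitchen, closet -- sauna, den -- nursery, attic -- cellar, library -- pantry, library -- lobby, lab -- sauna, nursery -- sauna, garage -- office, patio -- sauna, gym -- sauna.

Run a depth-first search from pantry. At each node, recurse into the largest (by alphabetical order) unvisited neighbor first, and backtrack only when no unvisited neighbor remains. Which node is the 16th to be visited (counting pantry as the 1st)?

annex

Visit pantry
pantry → workshop
workshop → studio
studio → patio
patio → sauna
sauna → office
office → garage
garage → porch
porch → loft
loft → closet
closet → lobby
lobby → library
library → den
den → nursery
den → gym
den → annex
annex → lab
lab → cellar
cellar → attic
attic → terrace
garage → kitchen

Visit order: pantry, workshop, studio, patio, sauna, office, garage, porch, loft, closet, lobby, library, den, nursery, gym, annex, lab, cellar, attic, terrace, kitchen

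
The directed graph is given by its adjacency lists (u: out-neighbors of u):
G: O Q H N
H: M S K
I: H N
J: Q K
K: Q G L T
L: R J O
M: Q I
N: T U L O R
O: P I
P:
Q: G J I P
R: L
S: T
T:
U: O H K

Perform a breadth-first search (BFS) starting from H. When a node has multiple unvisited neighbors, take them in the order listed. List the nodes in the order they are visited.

H -> M -> S -> K -> Q -> I -> T -> G -> L -> J -> P -> N -> O -> R -> U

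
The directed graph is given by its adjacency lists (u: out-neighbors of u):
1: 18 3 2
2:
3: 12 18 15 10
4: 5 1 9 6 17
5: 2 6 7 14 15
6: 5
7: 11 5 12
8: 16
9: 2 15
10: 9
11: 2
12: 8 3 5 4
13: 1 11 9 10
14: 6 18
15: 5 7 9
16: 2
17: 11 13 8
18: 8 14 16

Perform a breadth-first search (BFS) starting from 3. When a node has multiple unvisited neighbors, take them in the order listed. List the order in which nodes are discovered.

3, 12, 18, 15, 10, 8, 5, 4, 14, 16, 7, 9, 2, 6, 1, 17, 11, 13

Visit 3; enqueue 12, 18, 15, 10 → queue [12, 18, 15, 10]
Visit 12; enqueue 8, 5, 4 → queue [18, 15, 10, 8, 5, 4]
Visit 18; enqueue 14, 16 → queue [15, 10, 8, 5, 4, 14, 16]
Visit 15; enqueue 7, 9 → queue [10, 8, 5, 4, 14, 16, 7, 9]
Visit 10 → queue [8, 5, 4, 14, 16, 7, 9]
Visit 8 → queue [5, 4, 14, 16, 7, 9]
Visit 5; enqueue 2, 6 → queue [4, 14, 16, 7, 9, 2, 6]
Visit 4; enqueue 1, 17 → queue [14, 16, 7, 9, 2, 6, 1, 17]
Visit 14 → queue [16, 7, 9, 2, 6, 1, 17]
Visit 16 → queue [7, 9, 2, 6, 1, 17]
Visit 7; enqueue 11 → queue [9, 2, 6, 1, 17, 11]
Visit 9 → queue [2, 6, 1, 17, 11]
Visit 2 → queue [6, 1, 17, 11]
Visit 6 → queue [1, 17, 11]
Visit 1 → queue [17, 11]
Visit 17; enqueue 13 → queue [11, 13]
Visit 11 → queue [13]
Visit 13 → queue []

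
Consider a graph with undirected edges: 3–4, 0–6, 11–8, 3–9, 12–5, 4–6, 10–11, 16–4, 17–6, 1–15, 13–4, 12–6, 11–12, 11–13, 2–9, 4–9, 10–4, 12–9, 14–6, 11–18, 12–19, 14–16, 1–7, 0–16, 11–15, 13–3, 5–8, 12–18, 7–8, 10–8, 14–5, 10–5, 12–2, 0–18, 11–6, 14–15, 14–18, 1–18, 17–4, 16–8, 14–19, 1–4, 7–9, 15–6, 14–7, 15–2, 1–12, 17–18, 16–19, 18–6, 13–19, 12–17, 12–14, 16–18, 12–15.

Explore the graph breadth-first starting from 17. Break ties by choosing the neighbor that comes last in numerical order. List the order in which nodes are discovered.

Visit 17; enqueue 18, 12, 6, 4 → queue [18, 12, 6, 4]
Visit 18; enqueue 16, 14, 11, 1, 0 → queue [12, 6, 4, 16, 14, 11, 1, 0]
Visit 12; enqueue 19, 15, 9, 5, 2 → queue [6, 4, 16, 14, 11, 1, 0, 19, 15, 9, 5, 2]
Visit 6 → queue [4, 16, 14, 11, 1, 0, 19, 15, 9, 5, 2]
Visit 4; enqueue 13, 10, 3 → queue [16, 14, 11, 1, 0, 19, 15, 9, 5, 2, 13, 10, 3]
Visit 16; enqueue 8 → queue [14, 11, 1, 0, 19, 15, 9, 5, 2, 13, 10, 3, 8]
Visit 14; enqueue 7 → queue [11, 1, 0, 19, 15, 9, 5, 2, 13, 10, 3, 8, 7]
Visit 11 → queue [1, 0, 19, 15, 9, 5, 2, 13, 10, 3, 8, 7]
Visit 1 → queue [0, 19, 15, 9, 5, 2, 13, 10, 3, 8, 7]
Visit 0 → queue [19, 15, 9, 5, 2, 13, 10, 3, 8, 7]
Visit 19 → queue [15, 9, 5, 2, 13, 10, 3, 8, 7]
Visit 15 → queue [9, 5, 2, 13, 10, 3, 8, 7]
Visit 9 → queue [5, 2, 13, 10, 3, 8, 7]
Visit 5 → queue [2, 13, 10, 3, 8, 7]
Visit 2 → queue [13, 10, 3, 8, 7]
Visit 13 → queue [10, 3, 8, 7]
Visit 10 → queue [3, 8, 7]
Visit 3 → queue [8, 7]
Visit 8 → queue [7]
Visit 7 → queue []

17, 18, 12, 6, 4, 16, 14, 11, 1, 0, 19, 15, 9, 5, 2, 13, 10, 3, 8, 7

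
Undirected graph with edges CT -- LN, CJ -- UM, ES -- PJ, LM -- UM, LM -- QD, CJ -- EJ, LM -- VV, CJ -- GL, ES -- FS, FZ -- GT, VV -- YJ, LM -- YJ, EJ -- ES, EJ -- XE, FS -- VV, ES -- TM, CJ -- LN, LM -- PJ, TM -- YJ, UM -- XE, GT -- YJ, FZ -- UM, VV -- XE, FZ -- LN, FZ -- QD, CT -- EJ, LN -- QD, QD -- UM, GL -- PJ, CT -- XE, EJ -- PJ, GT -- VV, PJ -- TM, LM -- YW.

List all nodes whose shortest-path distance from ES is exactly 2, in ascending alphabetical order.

CJ, CT, GL, LM, VV, XE, YJ

Level 0: ES
Level 1: EJ, FS, PJ, TM
Level 2: CJ, CT, GL, LM, VV, XE, YJ
Level 3: GT, LN, QD, UM, YW
Level 4: FZ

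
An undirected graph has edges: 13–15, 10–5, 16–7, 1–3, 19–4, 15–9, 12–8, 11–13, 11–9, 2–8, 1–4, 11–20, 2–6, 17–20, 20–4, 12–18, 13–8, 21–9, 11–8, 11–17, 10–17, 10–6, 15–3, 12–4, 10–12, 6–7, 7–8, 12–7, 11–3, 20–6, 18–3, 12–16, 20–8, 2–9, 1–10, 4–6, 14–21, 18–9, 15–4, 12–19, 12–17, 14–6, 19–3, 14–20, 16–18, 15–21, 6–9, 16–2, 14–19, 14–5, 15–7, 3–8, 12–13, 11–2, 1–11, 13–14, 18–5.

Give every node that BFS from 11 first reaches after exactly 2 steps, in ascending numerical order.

4, 6, 7, 10, 12, 14, 15, 16, 18, 19, 21

Level 0: 11
Level 1: 1, 2, 3, 8, 9, 13, 17, 20
Level 2: 4, 6, 7, 10, 12, 14, 15, 16, 18, 19, 21
Level 3: 5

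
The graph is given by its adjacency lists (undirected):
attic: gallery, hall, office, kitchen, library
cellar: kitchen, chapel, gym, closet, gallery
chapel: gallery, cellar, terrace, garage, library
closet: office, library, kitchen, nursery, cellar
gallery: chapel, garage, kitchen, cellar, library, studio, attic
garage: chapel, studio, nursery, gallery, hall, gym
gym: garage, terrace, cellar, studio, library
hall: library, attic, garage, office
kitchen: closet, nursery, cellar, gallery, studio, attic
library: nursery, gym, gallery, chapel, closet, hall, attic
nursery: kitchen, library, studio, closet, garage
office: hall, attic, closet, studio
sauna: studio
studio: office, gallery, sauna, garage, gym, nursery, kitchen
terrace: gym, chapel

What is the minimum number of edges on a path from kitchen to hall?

2

Level 0: kitchen
Level 1: attic, cellar, closet, gallery, nursery, studio
Level 2: chapel, garage, gym, hall, library, office, sauna
Level 3: terrace
hall first appears at level 2.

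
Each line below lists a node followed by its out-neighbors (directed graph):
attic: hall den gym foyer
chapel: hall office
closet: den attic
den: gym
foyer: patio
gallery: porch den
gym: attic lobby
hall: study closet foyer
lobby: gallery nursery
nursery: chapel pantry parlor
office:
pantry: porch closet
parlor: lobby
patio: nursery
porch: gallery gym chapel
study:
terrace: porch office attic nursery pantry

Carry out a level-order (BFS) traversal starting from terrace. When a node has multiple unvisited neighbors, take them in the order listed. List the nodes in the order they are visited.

Visit terrace; enqueue porch, office, attic, nursery, pantry → queue [porch, office, attic, nursery, pantry]
Visit porch; enqueue gallery, gym, chapel → queue [office, attic, nursery, pantry, gallery, gym, chapel]
Visit office → queue [attic, nursery, pantry, gallery, gym, chapel]
Visit attic; enqueue hall, den, foyer → queue [nursery, pantry, gallery, gym, chapel, hall, den, foyer]
Visit nursery; enqueue parlor → queue [pantry, gallery, gym, chapel, hall, den, foyer, parlor]
Visit pantry; enqueue closet → queue [gallery, gym, chapel, hall, den, foyer, parlor, closet]
Visit gallery → queue [gym, chapel, hall, den, foyer, parlor, closet]
Visit gym; enqueue lobby → queue [chapel, hall, den, foyer, parlor, closet, lobby]
Visit chapel → queue [hall, den, foyer, parlor, closet, lobby]
Visit hall; enqueue study → queue [den, foyer, parlor, closet, lobby, study]
Visit den → queue [foyer, parlor, closet, lobby, study]
Visit foyer; enqueue patio → queue [parlor, closet, lobby, study, patio]
Visit parlor → queue [closet, lobby, study, patio]
Visit closet → queue [lobby, study, patio]
Visit lobby → queue [study, patio]
Visit study → queue [patio]
Visit patio → queue []

terrace, porch, office, attic, nursery, pantry, gallery, gym, chapel, hall, den, foyer, parlor, closet, lobby, study, patio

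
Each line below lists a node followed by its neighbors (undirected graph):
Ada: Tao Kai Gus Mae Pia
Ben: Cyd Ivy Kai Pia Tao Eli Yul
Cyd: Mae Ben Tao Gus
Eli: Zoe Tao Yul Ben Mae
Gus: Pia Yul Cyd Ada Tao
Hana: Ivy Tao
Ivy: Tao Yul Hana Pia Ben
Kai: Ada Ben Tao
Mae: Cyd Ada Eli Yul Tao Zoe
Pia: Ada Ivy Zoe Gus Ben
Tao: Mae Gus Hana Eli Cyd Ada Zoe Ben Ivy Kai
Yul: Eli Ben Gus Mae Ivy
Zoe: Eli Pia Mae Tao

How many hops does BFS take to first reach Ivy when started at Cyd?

Level 0: Cyd
Level 1: Ben, Gus, Mae, Tao
Level 2: Ada, Eli, Hana, Ivy, Kai, Pia, Yul, Zoe
Ivy first appears at level 2.

2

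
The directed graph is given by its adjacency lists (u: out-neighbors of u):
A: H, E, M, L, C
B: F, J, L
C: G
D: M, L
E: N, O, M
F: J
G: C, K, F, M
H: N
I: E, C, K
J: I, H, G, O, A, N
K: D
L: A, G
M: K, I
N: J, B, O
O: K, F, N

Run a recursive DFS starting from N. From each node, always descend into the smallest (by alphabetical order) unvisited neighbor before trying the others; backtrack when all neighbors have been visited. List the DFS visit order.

N → B → F → J → A → C → G → K → D → L → M → I → E → O → H

Visit N
N → B
B → F
F → J
J → A
A → C
C → G
G → K
K → D
D → L
D → M
M → I
I → E
E → O
A → H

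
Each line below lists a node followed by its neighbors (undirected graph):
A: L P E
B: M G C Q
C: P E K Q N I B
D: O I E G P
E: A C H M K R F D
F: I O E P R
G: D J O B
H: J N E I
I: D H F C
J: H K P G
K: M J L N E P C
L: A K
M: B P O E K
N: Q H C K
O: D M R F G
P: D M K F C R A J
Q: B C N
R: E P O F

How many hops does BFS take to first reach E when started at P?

2

Level 0: P
Level 1: A, C, D, F, J, K, M, R
Level 2: B, E, G, H, I, L, N, O, Q
E first appears at level 2.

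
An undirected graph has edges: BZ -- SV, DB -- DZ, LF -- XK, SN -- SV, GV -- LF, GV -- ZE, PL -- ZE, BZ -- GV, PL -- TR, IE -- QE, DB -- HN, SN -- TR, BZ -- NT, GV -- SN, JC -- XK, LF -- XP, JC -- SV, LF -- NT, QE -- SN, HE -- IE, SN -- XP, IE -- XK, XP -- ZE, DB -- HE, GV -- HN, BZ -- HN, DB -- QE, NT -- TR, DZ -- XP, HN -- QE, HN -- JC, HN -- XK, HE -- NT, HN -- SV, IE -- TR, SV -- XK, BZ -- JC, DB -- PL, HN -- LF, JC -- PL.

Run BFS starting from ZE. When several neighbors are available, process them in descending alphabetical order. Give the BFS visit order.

ZE XP PL GV SN LF DZ TR JC DB HN BZ SV QE XK NT IE HE

Visit ZE; enqueue XP, PL, GV → queue [XP, PL, GV]
Visit XP; enqueue SN, LF, DZ → queue [PL, GV, SN, LF, DZ]
Visit PL; enqueue TR, JC, DB → queue [GV, SN, LF, DZ, TR, JC, DB]
Visit GV; enqueue HN, BZ → queue [SN, LF, DZ, TR, JC, DB, HN, BZ]
Visit SN; enqueue SV, QE → queue [LF, DZ, TR, JC, DB, HN, BZ, SV, QE]
Visit LF; enqueue XK, NT → queue [DZ, TR, JC, DB, HN, BZ, SV, QE, XK, NT]
Visit DZ → queue [TR, JC, DB, HN, BZ, SV, QE, XK, NT]
Visit TR; enqueue IE → queue [JC, DB, HN, BZ, SV, QE, XK, NT, IE]
Visit JC → queue [DB, HN, BZ, SV, QE, XK, NT, IE]
Visit DB; enqueue HE → queue [HN, BZ, SV, QE, XK, NT, IE, HE]
Visit HN → queue [BZ, SV, QE, XK, NT, IE, HE]
Visit BZ → queue [SV, QE, XK, NT, IE, HE]
Visit SV → queue [QE, XK, NT, IE, HE]
Visit QE → queue [XK, NT, IE, HE]
Visit XK → queue [NT, IE, HE]
Visit NT → queue [IE, HE]
Visit IE → queue [HE]
Visit HE → queue []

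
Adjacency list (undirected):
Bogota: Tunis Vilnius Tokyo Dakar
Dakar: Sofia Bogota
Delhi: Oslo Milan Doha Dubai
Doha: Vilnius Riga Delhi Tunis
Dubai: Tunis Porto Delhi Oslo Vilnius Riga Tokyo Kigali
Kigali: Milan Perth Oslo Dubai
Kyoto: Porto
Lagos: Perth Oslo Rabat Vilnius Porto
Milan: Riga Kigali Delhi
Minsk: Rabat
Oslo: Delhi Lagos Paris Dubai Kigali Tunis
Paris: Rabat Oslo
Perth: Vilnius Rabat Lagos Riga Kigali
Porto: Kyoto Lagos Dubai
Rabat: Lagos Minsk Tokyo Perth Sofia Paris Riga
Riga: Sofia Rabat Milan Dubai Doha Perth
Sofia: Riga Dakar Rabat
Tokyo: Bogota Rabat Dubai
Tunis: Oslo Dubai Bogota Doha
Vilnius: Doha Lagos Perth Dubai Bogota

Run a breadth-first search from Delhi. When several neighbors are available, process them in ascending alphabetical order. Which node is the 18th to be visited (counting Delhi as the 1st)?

Kyoto

Visit Delhi; enqueue Doha, Dubai, Milan, Oslo → queue [Doha, Dubai, Milan, Oslo]
Visit Doha; enqueue Riga, Tunis, Vilnius → queue [Dubai, Milan, Oslo, Riga, Tunis, Vilnius]
Visit Dubai; enqueue Kigali, Porto, Tokyo → queue [Milan, Oslo, Riga, Tunis, Vilnius, Kigali, Porto, Tokyo]
Visit Milan → queue [Oslo, Riga, Tunis, Vilnius, Kigali, Porto, Tokyo]
Visit Oslo; enqueue Lagos, Paris → queue [Riga, Tunis, Vilnius, Kigali, Porto, Tokyo, Lagos, Paris]
Visit Riga; enqueue Perth, Rabat, Sofia → queue [Tunis, Vilnius, Kigali, Porto, Tokyo, Lagos, Paris, Perth, Rabat, Sofia]
Visit Tunis; enqueue Bogota → queue [Vilnius, Kigali, Porto, Tokyo, Lagos, Paris, Perth, Rabat, Sofia, Bogota]
Visit Vilnius → queue [Kigali, Porto, Tokyo, Lagos, Paris, Perth, Rabat, Sofia, Bogota]
Visit Kigali → queue [Porto, Tokyo, Lagos, Paris, Perth, Rabat, Sofia, Bogota]
Visit Porto; enqueue Kyoto → queue [Tokyo, Lagos, Paris, Perth, Rabat, Sofia, Bogota, Kyoto]
Visit Tokyo → queue [Lagos, Paris, Perth, Rabat, Sofia, Bogota, Kyoto]
Visit Lagos → queue [Paris, Perth, Rabat, Sofia, Bogota, Kyoto]
Visit Paris → queue [Perth, Rabat, Sofia, Bogota, Kyoto]
Visit Perth → queue [Rabat, Sofia, Bogota, Kyoto]
Visit Rabat; enqueue Minsk → queue [Sofia, Bogota, Kyoto, Minsk]
Visit Sofia; enqueue Dakar → queue [Bogota, Kyoto, Minsk, Dakar]
Visit Bogota → queue [Kyoto, Minsk, Dakar]
Visit Kyoto → queue [Minsk, Dakar]
Visit Minsk → queue [Dakar]
Visit Dakar → queue []

Visit order: Delhi, Doha, Dubai, Milan, Oslo, Riga, Tunis, Vilnius, Kigali, Porto, Tokyo, Lagos, Paris, Perth, Rabat, Sofia, Bogota, Kyoto, Minsk, Dakar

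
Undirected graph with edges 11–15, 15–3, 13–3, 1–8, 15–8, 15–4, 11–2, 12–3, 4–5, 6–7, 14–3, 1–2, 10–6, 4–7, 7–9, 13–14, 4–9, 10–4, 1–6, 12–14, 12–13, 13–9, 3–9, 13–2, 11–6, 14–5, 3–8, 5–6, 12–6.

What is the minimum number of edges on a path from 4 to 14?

Level 0: 4
Level 1: 5, 7, 9, 10, 15
Level 2: 3, 6, 8, 11, 13, 14
Level 3: 1, 2, 12
14 first appears at level 2.

2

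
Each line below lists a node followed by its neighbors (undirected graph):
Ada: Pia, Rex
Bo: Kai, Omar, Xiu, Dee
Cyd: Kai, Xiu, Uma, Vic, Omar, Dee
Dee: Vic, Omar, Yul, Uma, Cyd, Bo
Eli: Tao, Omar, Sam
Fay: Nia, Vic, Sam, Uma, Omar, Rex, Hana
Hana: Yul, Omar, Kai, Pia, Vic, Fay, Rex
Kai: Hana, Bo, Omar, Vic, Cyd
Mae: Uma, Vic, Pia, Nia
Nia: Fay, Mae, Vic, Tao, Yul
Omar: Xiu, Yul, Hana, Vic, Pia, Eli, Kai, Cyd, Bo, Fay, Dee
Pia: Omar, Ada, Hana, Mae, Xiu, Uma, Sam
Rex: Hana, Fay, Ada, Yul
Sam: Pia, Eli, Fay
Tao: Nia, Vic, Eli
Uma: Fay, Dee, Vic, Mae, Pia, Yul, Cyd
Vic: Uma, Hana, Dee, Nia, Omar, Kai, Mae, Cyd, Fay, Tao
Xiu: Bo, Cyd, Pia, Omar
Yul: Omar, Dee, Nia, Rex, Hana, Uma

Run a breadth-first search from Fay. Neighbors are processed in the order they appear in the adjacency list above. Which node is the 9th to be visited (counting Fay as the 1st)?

Visit Fay; enqueue Nia, Vic, Sam, Uma, Omar, Rex, Hana → queue [Nia, Vic, Sam, Uma, Omar, Rex, Hana]
Visit Nia; enqueue Mae, Tao, Yul → queue [Vic, Sam, Uma, Omar, Rex, Hana, Mae, Tao, Yul]
Visit Vic; enqueue Dee, Kai, Cyd → queue [Sam, Uma, Omar, Rex, Hana, Mae, Tao, Yul, Dee, Kai, Cyd]
Visit Sam; enqueue Pia, Eli → queue [Uma, Omar, Rex, Hana, Mae, Tao, Yul, Dee, Kai, Cyd, Pia, Eli]
Visit Uma → queue [Omar, Rex, Hana, Mae, Tao, Yul, Dee, Kai, Cyd, Pia, Eli]
Visit Omar; enqueue Xiu, Bo → queue [Rex, Hana, Mae, Tao, Yul, Dee, Kai, Cyd, Pia, Eli, Xiu, Bo]
Visit Rex; enqueue Ada → queue [Hana, Mae, Tao, Yul, Dee, Kai, Cyd, Pia, Eli, Xiu, Bo, Ada]
Visit Hana → queue [Mae, Tao, Yul, Dee, Kai, Cyd, Pia, Eli, Xiu, Bo, Ada]
Visit Mae → queue [Tao, Yul, Dee, Kai, Cyd, Pia, Eli, Xiu, Bo, Ada]
Visit Tao → queue [Yul, Dee, Kai, Cyd, Pia, Eli, Xiu, Bo, Ada]
Visit Yul → queue [Dee, Kai, Cyd, Pia, Eli, Xiu, Bo, Ada]
Visit Dee → queue [Kai, Cyd, Pia, Eli, Xiu, Bo, Ada]
Visit Kai → queue [Cyd, Pia, Eli, Xiu, Bo, Ada]
Visit Cyd → queue [Pia, Eli, Xiu, Bo, Ada]
Visit Pia → queue [Eli, Xiu, Bo, Ada]
Visit Eli → queue [Xiu, Bo, Ada]
Visit Xiu → queue [Bo, Ada]
Visit Bo → queue [Ada]
Visit Ada → queue []

Visit order: Fay, Nia, Vic, Sam, Uma, Omar, Rex, Hana, Mae, Tao, Yul, Dee, Kai, Cyd, Pia, Eli, Xiu, Bo, Ada

Mae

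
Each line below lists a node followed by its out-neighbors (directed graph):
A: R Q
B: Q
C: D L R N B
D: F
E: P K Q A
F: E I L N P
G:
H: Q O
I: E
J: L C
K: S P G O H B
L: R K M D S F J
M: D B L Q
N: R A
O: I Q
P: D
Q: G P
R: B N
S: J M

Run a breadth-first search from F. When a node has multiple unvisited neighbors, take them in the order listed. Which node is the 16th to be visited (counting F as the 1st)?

O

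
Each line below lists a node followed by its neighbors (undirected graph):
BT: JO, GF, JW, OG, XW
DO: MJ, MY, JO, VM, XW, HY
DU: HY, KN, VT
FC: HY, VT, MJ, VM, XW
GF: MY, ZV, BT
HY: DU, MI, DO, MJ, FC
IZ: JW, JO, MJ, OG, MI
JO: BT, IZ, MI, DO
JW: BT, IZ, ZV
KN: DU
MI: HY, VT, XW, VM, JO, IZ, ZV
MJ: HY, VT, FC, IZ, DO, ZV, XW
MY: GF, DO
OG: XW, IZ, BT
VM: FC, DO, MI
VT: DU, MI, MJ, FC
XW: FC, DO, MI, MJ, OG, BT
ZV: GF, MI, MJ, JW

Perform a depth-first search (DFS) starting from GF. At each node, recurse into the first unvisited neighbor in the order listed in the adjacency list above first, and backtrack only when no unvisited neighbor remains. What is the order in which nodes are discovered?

GF → MY → DO → MJ → HY → DU → KN → VT → MI → XW → FC → VM → OG → IZ → JW → BT → JO → ZV

Visit GF
GF → MY
MY → DO
DO → MJ
MJ → HY
HY → DU
DU → KN
DU → VT
VT → MI
MI → XW
XW → FC
FC → VM
XW → OG
OG → IZ
IZ → JW
JW → BT
BT → JO
JW → ZV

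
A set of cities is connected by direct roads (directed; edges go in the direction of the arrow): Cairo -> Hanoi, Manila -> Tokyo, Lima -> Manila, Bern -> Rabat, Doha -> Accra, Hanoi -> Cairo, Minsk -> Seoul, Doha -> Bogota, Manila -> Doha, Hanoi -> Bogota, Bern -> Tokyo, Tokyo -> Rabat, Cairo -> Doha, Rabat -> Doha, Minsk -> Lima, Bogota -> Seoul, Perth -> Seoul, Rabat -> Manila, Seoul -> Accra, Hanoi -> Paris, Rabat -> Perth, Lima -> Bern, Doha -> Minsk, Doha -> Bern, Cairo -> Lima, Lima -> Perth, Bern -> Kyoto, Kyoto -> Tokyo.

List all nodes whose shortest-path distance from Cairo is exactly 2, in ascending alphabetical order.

Accra, Bern, Bogota, Manila, Minsk, Paris, Perth

Level 0: Cairo
Level 1: Doha, Hanoi, Lima
Level 2: Accra, Bern, Bogota, Manila, Minsk, Paris, Perth
Level 3: Kyoto, Rabat, Seoul, Tokyo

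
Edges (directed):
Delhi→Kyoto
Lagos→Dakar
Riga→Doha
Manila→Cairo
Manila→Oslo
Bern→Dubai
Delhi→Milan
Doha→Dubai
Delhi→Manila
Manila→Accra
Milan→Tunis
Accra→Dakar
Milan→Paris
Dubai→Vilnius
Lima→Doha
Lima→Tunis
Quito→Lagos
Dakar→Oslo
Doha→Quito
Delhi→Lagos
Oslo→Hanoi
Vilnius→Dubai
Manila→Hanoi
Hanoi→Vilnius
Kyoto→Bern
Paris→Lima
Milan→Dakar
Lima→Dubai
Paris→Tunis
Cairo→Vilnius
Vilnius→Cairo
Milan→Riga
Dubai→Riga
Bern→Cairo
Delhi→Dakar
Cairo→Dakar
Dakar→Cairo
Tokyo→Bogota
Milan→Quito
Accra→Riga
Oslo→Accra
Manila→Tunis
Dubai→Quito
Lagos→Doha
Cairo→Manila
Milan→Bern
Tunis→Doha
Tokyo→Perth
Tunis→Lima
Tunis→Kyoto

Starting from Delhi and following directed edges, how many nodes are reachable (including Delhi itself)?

19

BFS from Delhi visits: Delhi, Milan, Manila, Lagos, Kyoto, Dakar, Tunis, Riga, Quito, Paris, Bern, Oslo, Hanoi, Cairo, Accra, Doha, Lima, Dubai, Vilnius
Reachable nodes: 19 of 22 total.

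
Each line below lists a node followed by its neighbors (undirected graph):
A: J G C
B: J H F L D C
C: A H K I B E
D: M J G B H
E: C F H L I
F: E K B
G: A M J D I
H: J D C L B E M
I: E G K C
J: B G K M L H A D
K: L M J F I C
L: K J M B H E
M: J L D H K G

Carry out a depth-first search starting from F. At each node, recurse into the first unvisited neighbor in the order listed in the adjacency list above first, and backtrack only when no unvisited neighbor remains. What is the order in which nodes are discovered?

F, E, C, A, J, B, H, D, M, L, K, I, G

Visit F
F → E
E → C
C → A
A → J
J → B
B → H
H → D
D → M
M → L
L → K
K → I
I → G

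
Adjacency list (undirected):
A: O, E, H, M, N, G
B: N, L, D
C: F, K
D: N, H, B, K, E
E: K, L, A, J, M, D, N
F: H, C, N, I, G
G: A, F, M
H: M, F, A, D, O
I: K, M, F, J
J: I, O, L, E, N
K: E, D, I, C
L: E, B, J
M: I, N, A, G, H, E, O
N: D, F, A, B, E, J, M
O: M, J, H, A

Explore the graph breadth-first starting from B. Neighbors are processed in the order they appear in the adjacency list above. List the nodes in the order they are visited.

B -> N -> L -> D -> F -> A -> E -> J -> M -> H -> K -> C -> I -> G -> O

Visit B; enqueue N, L, D → queue [N, L, D]
Visit N; enqueue F, A, E, J, M → queue [L, D, F, A, E, J, M]
Visit L → queue [D, F, A, E, J, M]
Visit D; enqueue H, K → queue [F, A, E, J, M, H, K]
Visit F; enqueue C, I, G → queue [A, E, J, M, H, K, C, I, G]
Visit A; enqueue O → queue [E, J, M, H, K, C, I, G, O]
Visit E → queue [J, M, H, K, C, I, G, O]
Visit J → queue [M, H, K, C, I, G, O]
Visit M → queue [H, K, C, I, G, O]
Visit H → queue [K, C, I, G, O]
Visit K → queue [C, I, G, O]
Visit C → queue [I, G, O]
Visit I → queue [G, O]
Visit G → queue [O]
Visit O → queue []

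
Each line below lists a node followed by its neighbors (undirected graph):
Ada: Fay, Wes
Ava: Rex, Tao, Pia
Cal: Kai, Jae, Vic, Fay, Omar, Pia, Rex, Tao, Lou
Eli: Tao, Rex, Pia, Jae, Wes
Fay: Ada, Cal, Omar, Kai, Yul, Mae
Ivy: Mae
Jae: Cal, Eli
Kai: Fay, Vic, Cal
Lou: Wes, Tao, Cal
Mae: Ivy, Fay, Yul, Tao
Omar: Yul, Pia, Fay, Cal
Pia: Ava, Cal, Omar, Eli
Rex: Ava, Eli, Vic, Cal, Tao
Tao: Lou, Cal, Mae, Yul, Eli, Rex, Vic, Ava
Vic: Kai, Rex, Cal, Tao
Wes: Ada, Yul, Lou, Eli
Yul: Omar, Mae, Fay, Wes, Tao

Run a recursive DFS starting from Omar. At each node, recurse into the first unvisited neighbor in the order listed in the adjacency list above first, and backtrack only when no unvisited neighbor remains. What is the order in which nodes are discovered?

Omar -> Yul -> Mae -> Ivy -> Fay -> Ada -> Wes -> Lou -> Tao -> Cal -> Kai -> Vic -> Rex -> Ava -> Pia -> Eli -> Jae

Visit Omar
Omar → Yul
Yul → Mae
Mae → Ivy
Mae → Fay
Fay → Ada
Ada → Wes
Wes → Lou
Lou → Tao
Tao → Cal
Cal → Kai
Kai → Vic
Vic → Rex
Rex → Ava
Ava → Pia
Pia → Eli
Eli → Jae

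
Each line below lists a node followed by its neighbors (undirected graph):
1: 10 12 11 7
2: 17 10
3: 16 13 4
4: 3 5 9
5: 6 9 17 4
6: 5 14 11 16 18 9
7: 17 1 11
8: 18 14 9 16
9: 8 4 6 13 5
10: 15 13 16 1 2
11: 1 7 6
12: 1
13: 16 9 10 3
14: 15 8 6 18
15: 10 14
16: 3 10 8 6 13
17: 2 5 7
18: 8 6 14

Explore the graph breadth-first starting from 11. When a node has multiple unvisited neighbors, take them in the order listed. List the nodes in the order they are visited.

Visit 11; enqueue 1, 7, 6 → queue [1, 7, 6]
Visit 1; enqueue 10, 12 → queue [7, 6, 10, 12]
Visit 7; enqueue 17 → queue [6, 10, 12, 17]
Visit 6; enqueue 5, 14, 16, 18, 9 → queue [10, 12, 17, 5, 14, 16, 18, 9]
Visit 10; enqueue 15, 13, 2 → queue [12, 17, 5, 14, 16, 18, 9, 15, 13, 2]
Visit 12 → queue [17, 5, 14, 16, 18, 9, 15, 13, 2]
Visit 17 → queue [5, 14, 16, 18, 9, 15, 13, 2]
Visit 5; enqueue 4 → queue [14, 16, 18, 9, 15, 13, 2, 4]
Visit 14; enqueue 8 → queue [16, 18, 9, 15, 13, 2, 4, 8]
Visit 16; enqueue 3 → queue [18, 9, 15, 13, 2, 4, 8, 3]
Visit 18 → queue [9, 15, 13, 2, 4, 8, 3]
Visit 9 → queue [15, 13, 2, 4, 8, 3]
Visit 15 → queue [13, 2, 4, 8, 3]
Visit 13 → queue [2, 4, 8, 3]
Visit 2 → queue [4, 8, 3]
Visit 4 → queue [8, 3]
Visit 8 → queue [3]
Visit 3 → queue []

11, 1, 7, 6, 10, 12, 17, 5, 14, 16, 18, 9, 15, 13, 2, 4, 8, 3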